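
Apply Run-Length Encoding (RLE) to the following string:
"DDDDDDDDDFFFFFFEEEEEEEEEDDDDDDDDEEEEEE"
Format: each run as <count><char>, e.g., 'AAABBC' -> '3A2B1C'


Scanning runs left to right:
  i=0: run of 'D' x 9 -> '9D'
  i=9: run of 'F' x 6 -> '6F'
  i=15: run of 'E' x 9 -> '9E'
  i=24: run of 'D' x 8 -> '8D'
  i=32: run of 'E' x 6 -> '6E'

RLE = 9D6F9E8D6E


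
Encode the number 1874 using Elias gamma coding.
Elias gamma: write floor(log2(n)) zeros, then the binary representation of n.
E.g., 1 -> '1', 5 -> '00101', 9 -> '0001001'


num_bits = floor(log2(1874)) + 1 = 11
leading_zeros = num_bits - 1 = 10
binary(1874) = 11101010010

Elias gamma(1874) = '0000000000' + '11101010010' = 000000000011101010010 (21 bits)


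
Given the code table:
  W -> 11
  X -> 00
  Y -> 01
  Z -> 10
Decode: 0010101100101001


Decoding:
00 -> X
10 -> Z
10 -> Z
11 -> W
00 -> X
10 -> Z
10 -> Z
01 -> Y


Result: XZZWXZZY


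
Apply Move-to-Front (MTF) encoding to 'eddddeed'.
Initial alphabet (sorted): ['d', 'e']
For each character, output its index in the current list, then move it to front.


MTF encoding:
'e': index 1 in ['d', 'e'] -> ['e', 'd']
'd': index 1 in ['e', 'd'] -> ['d', 'e']
'd': index 0 in ['d', 'e'] -> ['d', 'e']
'd': index 0 in ['d', 'e'] -> ['d', 'e']
'd': index 0 in ['d', 'e'] -> ['d', 'e']
'e': index 1 in ['d', 'e'] -> ['e', 'd']
'e': index 0 in ['e', 'd'] -> ['e', 'd']
'd': index 1 in ['e', 'd'] -> ['d', 'e']


Output: [1, 1, 0, 0, 0, 1, 0, 1]


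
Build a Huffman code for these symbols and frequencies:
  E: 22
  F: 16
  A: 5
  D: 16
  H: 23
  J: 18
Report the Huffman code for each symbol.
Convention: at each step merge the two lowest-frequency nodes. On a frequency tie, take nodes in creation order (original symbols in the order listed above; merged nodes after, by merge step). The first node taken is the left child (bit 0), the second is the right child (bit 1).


Huffman tree construction:
Step 1: Merge A(5) + F(16) = 21
Step 2: Merge D(16) + J(18) = 34
Step 3: Merge (A+F)(21) + E(22) = 43
Step 4: Merge H(23) + (D+J)(34) = 57
Step 5: Merge ((A+F)+E)(43) + (H+(D+J))(57) = 100
Read each symbol's code off the tree from the root (left child = 0, right child = 1).

Codes:
  E: 01 (length 2)
  F: 001 (length 3)
  A: 000 (length 3)
  D: 110 (length 3)
  H: 10 (length 2)
  J: 111 (length 3)
Average code length: 255/100 = 2.5500 bits/symbol


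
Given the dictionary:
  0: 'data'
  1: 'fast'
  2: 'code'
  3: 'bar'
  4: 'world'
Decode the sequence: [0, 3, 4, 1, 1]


Look up each index in the dictionary:
  0 -> 'data'
  3 -> 'bar'
  4 -> 'world'
  1 -> 'fast'
  1 -> 'fast'

Decoded: "data bar world fast fast"


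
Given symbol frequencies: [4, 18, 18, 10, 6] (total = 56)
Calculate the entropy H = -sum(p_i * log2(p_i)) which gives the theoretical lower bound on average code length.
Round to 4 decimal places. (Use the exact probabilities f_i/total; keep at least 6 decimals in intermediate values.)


Per-symbol terms -p_i * log2(p_i) with p_i = f_i/56:
  p = 4/56 = 0.071429: log2(p) = -3.807355, -p*log2(p) = 0.271954
  p = 18/56 = 0.321429: log2(p) = -1.637430, -p*log2(p) = 0.526317
  p = 18/56 = 0.321429: log2(p) = -1.637430, -p*log2(p) = 0.526317
  p = 10/56 = 0.178571: log2(p) = -2.485427, -p*log2(p) = 0.443826
  p = 6/56 = 0.107143: log2(p) = -3.222392, -p*log2(p) = 0.345256
H = 0.271954 + 0.526317 + 0.526317 + 0.443826 + 0.345256 = 2.113670

H = 2.1137 bits/symbol


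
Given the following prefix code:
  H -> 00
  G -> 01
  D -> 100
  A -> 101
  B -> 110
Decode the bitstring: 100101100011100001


Decoding step by step:
Bits 100 -> D
Bits 101 -> A
Bits 100 -> D
Bits 01 -> G
Bits 110 -> B
Bits 00 -> H
Bits 01 -> G


Decoded message: DADGBHG


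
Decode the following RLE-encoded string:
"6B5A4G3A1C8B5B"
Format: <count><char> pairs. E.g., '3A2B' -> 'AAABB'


Expanding each <count><char> pair:
  6B -> 'BBBBBB'
  5A -> 'AAAAA'
  4G -> 'GGGG'
  3A -> 'AAA'
  1C -> 'C'
  8B -> 'BBBBBBBB'
  5B -> 'BBBBB'

Decoded = BBBBBBAAAAAGGGGAAACBBBBBBBBBBBBB


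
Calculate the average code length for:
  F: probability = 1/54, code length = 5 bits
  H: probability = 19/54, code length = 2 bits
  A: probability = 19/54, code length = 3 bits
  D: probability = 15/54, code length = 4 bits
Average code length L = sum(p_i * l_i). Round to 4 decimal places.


Weighted contributions p_i * l_i:
  F: (1/54) * 5 = 5/54
  H: (19/54) * 2 = 38/54
  A: (19/54) * 3 = 57/54
  D: (15/54) * 4 = 60/54
Sum = (5 + 38 + 57 + 60)/54 = 160/54

L = 160/54 = 2.9630 bits/symbol


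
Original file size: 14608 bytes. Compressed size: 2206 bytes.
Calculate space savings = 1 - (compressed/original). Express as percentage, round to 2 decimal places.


ratio = compressed/original = 2206/14608 = 0.151013
savings = 1 - ratio = 1 - 0.151013 = 0.848987
as a percentage: 0.848987 * 100 = 84.9%

Space savings = 1 - 2206/14608 = 84.9%


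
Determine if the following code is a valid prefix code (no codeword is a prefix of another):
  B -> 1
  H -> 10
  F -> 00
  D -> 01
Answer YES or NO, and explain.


Checking each pair (does one codeword prefix another?):
  B='1' vs H='10': prefix -- VIOLATION

NO -- this is NOT a valid prefix code. B (1) is a prefix of H (10).


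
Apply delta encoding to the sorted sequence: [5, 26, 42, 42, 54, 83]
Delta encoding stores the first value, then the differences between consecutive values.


First value: 5
Deltas:
  26 - 5 = 21
  42 - 26 = 16
  42 - 42 = 0
  54 - 42 = 12
  83 - 54 = 29


Delta encoded: [5, 21, 16, 0, 12, 29]


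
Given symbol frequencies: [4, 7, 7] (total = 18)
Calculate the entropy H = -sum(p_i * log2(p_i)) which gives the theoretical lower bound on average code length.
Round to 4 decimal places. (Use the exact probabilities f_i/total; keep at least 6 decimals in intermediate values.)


Per-symbol terms -p_i * log2(p_i) with p_i = f_i/18:
  p = 4/18 = 0.222222: log2(p) = -2.169925, -p*log2(p) = 0.482206
  p = 7/18 = 0.388889: log2(p) = -1.362570, -p*log2(p) = 0.529888
  p = 7/18 = 0.388889: log2(p) = -1.362570, -p*log2(p) = 0.529888
H = 0.482206 + 0.529888 + 0.529888 = 1.541982

H = 1.542 bits/symbol


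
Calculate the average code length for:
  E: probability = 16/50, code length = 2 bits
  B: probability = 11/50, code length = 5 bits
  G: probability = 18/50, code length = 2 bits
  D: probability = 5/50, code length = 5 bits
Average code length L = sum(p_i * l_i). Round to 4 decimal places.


Weighted contributions p_i * l_i:
  E: (16/50) * 2 = 32/50
  B: (11/50) * 5 = 55/50
  G: (18/50) * 2 = 36/50
  D: (5/50) * 5 = 25/50
Sum = (32 + 55 + 36 + 25)/50 = 148/50

L = 148/50 = 2.9600 bits/symbol


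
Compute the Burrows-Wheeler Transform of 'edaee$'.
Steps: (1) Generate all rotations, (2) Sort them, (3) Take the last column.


Rotations (sorted):
  0: $edaee -> last char: e
  1: aee$ed -> last char: d
  2: daee$e -> last char: e
  3: e$edae -> last char: e
  4: edaee$ -> last char: $
  5: ee$eda -> last char: a


BWT = edee$a


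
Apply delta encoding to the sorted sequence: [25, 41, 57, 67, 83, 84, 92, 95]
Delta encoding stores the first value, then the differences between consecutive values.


First value: 25
Deltas:
  41 - 25 = 16
  57 - 41 = 16
  67 - 57 = 10
  83 - 67 = 16
  84 - 83 = 1
  92 - 84 = 8
  95 - 92 = 3


Delta encoded: [25, 16, 16, 10, 16, 1, 8, 3]


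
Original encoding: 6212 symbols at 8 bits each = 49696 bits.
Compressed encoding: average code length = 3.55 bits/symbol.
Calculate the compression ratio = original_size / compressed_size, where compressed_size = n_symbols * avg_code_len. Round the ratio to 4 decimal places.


original_size = n_symbols * orig_bits = 6212 * 8 = 49696 bits
compressed_size = n_symbols * avg_code_len = 6212 * 3.55 = 22052.6 bits
ratio = original_size / compressed_size = 49696 / 22052.6 = 2.2535

Compression ratio = 2.2535


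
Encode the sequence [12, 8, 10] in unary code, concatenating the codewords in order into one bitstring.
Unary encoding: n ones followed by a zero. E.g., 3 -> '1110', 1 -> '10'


Encode each number as n ones followed by a terminating 0:
  12 -> 1111111111110 (13 bits)
  8 -> 111111110 (9 bits)
  10 -> 11111111110 (11 bits)
Total length = 13 + 9 + 11 = 33 bits.

Unary([12, 8, 10]) = 111111111111011111111011111111110 (33 bits)


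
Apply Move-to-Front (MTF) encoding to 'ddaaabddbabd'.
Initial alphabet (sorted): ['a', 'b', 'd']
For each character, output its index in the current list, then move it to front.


MTF encoding:
'd': index 2 in ['a', 'b', 'd'] -> ['d', 'a', 'b']
'd': index 0 in ['d', 'a', 'b'] -> ['d', 'a', 'b']
'a': index 1 in ['d', 'a', 'b'] -> ['a', 'd', 'b']
'a': index 0 in ['a', 'd', 'b'] -> ['a', 'd', 'b']
'a': index 0 in ['a', 'd', 'b'] -> ['a', 'd', 'b']
'b': index 2 in ['a', 'd', 'b'] -> ['b', 'a', 'd']
'd': index 2 in ['b', 'a', 'd'] -> ['d', 'b', 'a']
'd': index 0 in ['d', 'b', 'a'] -> ['d', 'b', 'a']
'b': index 1 in ['d', 'b', 'a'] -> ['b', 'd', 'a']
'a': index 2 in ['b', 'd', 'a'] -> ['a', 'b', 'd']
'b': index 1 in ['a', 'b', 'd'] -> ['b', 'a', 'd']
'd': index 2 in ['b', 'a', 'd'] -> ['d', 'b', 'a']


Output: [2, 0, 1, 0, 0, 2, 2, 0, 1, 2, 1, 2]


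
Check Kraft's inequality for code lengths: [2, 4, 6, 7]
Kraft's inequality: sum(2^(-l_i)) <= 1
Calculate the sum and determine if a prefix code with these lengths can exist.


Sum = 2^(-2) + 2^(-4) + 2^(-6) + 2^(-7)
    = 0.25 + 0.0625 + 0.015625 + 0.0078125
    = 43/128 = 0.3359375
Since 0.3359375 <= 1, Kraft's inequality IS satisfied.
A prefix code with these lengths CAN exist.

Kraft sum = 0.3359375. Satisfied.


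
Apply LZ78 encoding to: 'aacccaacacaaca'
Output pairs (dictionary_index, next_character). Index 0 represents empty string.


LZ78 encoding steps:
Dictionary: {0: ''}
Step 1: w='' (idx 0), next='a' -> output (0, 'a'), add 'a' as idx 1
Step 2: w='a' (idx 1), next='c' -> output (1, 'c'), add 'ac' as idx 2
Step 3: w='' (idx 0), next='c' -> output (0, 'c'), add 'c' as idx 3
Step 4: w='c' (idx 3), next='a' -> output (3, 'a'), add 'ca' as idx 4
Step 5: w='ac' (idx 2), next='a' -> output (2, 'a'), add 'aca' as idx 5
Step 6: w='ca' (idx 4), next='a' -> output (4, 'a'), add 'caa' as idx 6
Step 7: w='ca' (idx 4), end of input -> output (4, '')


Encoded: [(0, 'a'), (1, 'c'), (0, 'c'), (3, 'a'), (2, 'a'), (4, 'a'), (4, '')]


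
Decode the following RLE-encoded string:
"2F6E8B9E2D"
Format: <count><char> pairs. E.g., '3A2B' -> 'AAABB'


Expanding each <count><char> pair:
  2F -> 'FF'
  6E -> 'EEEEEE'
  8B -> 'BBBBBBBB'
  9E -> 'EEEEEEEEE'
  2D -> 'DD'

Decoded = FFEEEEEEBBBBBBBBEEEEEEEEEDD


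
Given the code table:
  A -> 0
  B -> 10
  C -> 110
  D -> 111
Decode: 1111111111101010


Decoding:
111 -> D
111 -> D
111 -> D
110 -> C
10 -> B
10 -> B


Result: DDDCBB


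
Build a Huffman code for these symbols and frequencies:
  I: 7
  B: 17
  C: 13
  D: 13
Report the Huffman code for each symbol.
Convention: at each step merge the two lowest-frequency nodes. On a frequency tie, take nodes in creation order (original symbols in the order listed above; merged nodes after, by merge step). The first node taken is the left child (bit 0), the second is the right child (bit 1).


Huffman tree construction:
Step 1: Merge I(7) + C(13) = 20
Step 2: Merge D(13) + B(17) = 30
Step 3: Merge (I+C)(20) + (D+B)(30) = 50
Read each symbol's code off the tree from the root (left child = 0, right child = 1).

Codes:
  I: 00 (length 2)
  B: 11 (length 2)
  C: 01 (length 2)
  D: 10 (length 2)
Average code length: 100/50 = 2.0000 bits/symbol


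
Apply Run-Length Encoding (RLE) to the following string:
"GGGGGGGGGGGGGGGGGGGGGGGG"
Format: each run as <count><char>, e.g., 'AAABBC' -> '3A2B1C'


Scanning runs left to right:
  i=0: run of 'G' x 24 -> '24G'

RLE = 24G


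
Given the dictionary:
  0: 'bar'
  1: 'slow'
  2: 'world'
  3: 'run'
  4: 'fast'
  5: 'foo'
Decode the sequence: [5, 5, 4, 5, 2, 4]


Look up each index in the dictionary:
  5 -> 'foo'
  5 -> 'foo'
  4 -> 'fast'
  5 -> 'foo'
  2 -> 'world'
  4 -> 'fast'

Decoded: "foo foo fast foo world fast"


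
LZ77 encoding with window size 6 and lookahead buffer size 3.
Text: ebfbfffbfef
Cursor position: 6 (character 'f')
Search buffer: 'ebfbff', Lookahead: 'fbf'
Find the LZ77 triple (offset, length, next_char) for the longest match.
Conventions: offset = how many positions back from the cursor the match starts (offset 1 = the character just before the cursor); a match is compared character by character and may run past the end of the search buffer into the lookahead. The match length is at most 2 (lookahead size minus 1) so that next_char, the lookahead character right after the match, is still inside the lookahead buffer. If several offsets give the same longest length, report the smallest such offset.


Try each offset into the search buffer:
  offset=1 (pos 5, char 'f'): match length 1
  offset=2 (pos 4, char 'f'): match length 1
  offset=3 (pos 3, char 'b'): match length 0
  offset=4 (pos 2, char 'f'): match length 2
  offset=5 (pos 1, char 'b'): match length 0
  offset=6 (pos 0, char 'e'): match length 0
Longest match has length 2 at offset 4.
next_char = character at position 6 + 2 = 8 -> 'f'

Best match: offset=4, length=2 (matching 'fb' starting at position 2)
LZ77 triple: (4, 2, 'f')


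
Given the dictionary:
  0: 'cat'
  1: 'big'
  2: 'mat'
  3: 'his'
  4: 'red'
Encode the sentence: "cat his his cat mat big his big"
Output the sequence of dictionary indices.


Look up each word in the dictionary:
  'cat' -> 0
  'his' -> 3
  'his' -> 3
  'cat' -> 0
  'mat' -> 2
  'big' -> 1
  'his' -> 3
  'big' -> 1

Encoded: [0, 3, 3, 0, 2, 1, 3, 1]


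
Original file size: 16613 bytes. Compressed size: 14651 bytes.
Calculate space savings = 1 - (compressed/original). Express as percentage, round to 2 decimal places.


ratio = compressed/original = 14651/16613 = 0.8819
savings = 1 - ratio = 1 - 0.8819 = 0.1181
as a percentage: 0.1181 * 100 = 11.81%

Space savings = 1 - 14651/16613 = 11.81%


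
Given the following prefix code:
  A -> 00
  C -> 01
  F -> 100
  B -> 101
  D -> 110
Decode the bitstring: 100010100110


Decoding step by step:
Bits 100 -> F
Bits 01 -> C
Bits 01 -> C
Bits 00 -> A
Bits 110 -> D


Decoded message: FCCAD


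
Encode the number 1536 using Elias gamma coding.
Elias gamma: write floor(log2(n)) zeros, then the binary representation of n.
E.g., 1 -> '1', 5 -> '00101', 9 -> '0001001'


num_bits = floor(log2(1536)) + 1 = 11
leading_zeros = num_bits - 1 = 10
binary(1536) = 11000000000

Elias gamma(1536) = '0000000000' + '11000000000' = 000000000011000000000 (21 bits)


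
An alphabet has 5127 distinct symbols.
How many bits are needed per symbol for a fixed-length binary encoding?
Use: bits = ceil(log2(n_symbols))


log2(5127) = 12.3239
Bracket: 2^12 = 4096 < 5127 <= 2^13 = 8192
So ceil(log2(5127)) = 13

bits = ceil(log2(5127)) = ceil(12.3239) = 13 bits


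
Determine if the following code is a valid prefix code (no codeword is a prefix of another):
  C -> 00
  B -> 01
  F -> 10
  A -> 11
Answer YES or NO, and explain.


Checking each pair (does one codeword prefix another?):
  C='00' vs B='01': no prefix
  C='00' vs F='10': no prefix
  C='00' vs A='11': no prefix
  B='01' vs C='00': no prefix
  B='01' vs F='10': no prefix
  B='01' vs A='11': no prefix
  F='10' vs C='00': no prefix
  F='10' vs B='01': no prefix
  F='10' vs A='11': no prefix
  A='11' vs C='00': no prefix
  A='11' vs B='01': no prefix
  A='11' vs F='10': no prefix
No violation found over all pairs.

YES -- this is a valid prefix code. No codeword is a prefix of any other codeword.


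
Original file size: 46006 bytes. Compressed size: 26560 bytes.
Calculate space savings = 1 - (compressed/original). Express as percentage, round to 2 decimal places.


ratio = compressed/original = 26560/46006 = 0.577316
savings = 1 - ratio = 1 - 0.577316 = 0.422684
as a percentage: 0.422684 * 100 = 42.27%

Space savings = 1 - 26560/46006 = 42.27%


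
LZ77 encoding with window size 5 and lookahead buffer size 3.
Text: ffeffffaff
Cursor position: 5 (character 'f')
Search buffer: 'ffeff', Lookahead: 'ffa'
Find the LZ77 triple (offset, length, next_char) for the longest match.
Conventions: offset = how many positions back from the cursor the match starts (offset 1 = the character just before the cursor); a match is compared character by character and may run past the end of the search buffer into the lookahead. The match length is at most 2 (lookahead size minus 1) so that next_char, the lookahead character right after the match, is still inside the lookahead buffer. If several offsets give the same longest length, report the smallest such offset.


Try each offset into the search buffer:
  offset=1 (pos 4, char 'f'): match length 2
  offset=2 (pos 3, char 'f'): match length 2
  offset=3 (pos 2, char 'e'): match length 0
  offset=4 (pos 1, char 'f'): match length 1
  offset=5 (pos 0, char 'f'): match length 2
Longest match has length 2, found at offsets 1, 2, 5; take the smallest, offset 1.
next_char = character at position 5 + 2 = 7 -> 'a'

Best match: offset=1, length=2 (matching 'ff' starting at position 4)
LZ77 triple: (1, 2, 'a')


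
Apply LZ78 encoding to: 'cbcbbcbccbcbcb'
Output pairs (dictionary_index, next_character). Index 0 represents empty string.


LZ78 encoding steps:
Dictionary: {0: ''}
Step 1: w='' (idx 0), next='c' -> output (0, 'c'), add 'c' as idx 1
Step 2: w='' (idx 0), next='b' -> output (0, 'b'), add 'b' as idx 2
Step 3: w='c' (idx 1), next='b' -> output (1, 'b'), add 'cb' as idx 3
Step 4: w='b' (idx 2), next='c' -> output (2, 'c'), add 'bc' as idx 4
Step 5: w='bc' (idx 4), next='c' -> output (4, 'c'), add 'bcc' as idx 5
Step 6: w='bc' (idx 4), next='b' -> output (4, 'b'), add 'bcb' as idx 6
Step 7: w='cb' (idx 3), end of input -> output (3, '')


Encoded: [(0, 'c'), (0, 'b'), (1, 'b'), (2, 'c'), (4, 'c'), (4, 'b'), (3, '')]


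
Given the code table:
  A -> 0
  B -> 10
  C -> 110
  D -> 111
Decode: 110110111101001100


Decoding:
110 -> C
110 -> C
111 -> D
10 -> B
10 -> B
0 -> A
110 -> C
0 -> A


Result: CCDBBACA


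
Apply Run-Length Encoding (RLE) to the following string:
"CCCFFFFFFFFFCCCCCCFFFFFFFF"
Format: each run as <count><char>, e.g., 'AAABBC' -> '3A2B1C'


Scanning runs left to right:
  i=0: run of 'C' x 3 -> '3C'
  i=3: run of 'F' x 9 -> '9F'
  i=12: run of 'C' x 6 -> '6C'
  i=18: run of 'F' x 8 -> '8F'

RLE = 3C9F6C8F


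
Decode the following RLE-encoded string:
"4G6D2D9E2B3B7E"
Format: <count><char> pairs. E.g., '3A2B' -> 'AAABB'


Expanding each <count><char> pair:
  4G -> 'GGGG'
  6D -> 'DDDDDD'
  2D -> 'DD'
  9E -> 'EEEEEEEEE'
  2B -> 'BB'
  3B -> 'BBB'
  7E -> 'EEEEEEE'

Decoded = GGGGDDDDDDDDEEEEEEEEEBBBBBEEEEEEE


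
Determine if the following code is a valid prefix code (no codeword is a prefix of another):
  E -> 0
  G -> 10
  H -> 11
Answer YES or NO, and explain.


Checking each pair (does one codeword prefix another?):
  E='0' vs G='10': no prefix
  E='0' vs H='11': no prefix
  G='10' vs E='0': no prefix
  G='10' vs H='11': no prefix
  H='11' vs E='0': no prefix
  H='11' vs G='10': no prefix
No violation found over all pairs.

YES -- this is a valid prefix code. No codeword is a prefix of any other codeword.


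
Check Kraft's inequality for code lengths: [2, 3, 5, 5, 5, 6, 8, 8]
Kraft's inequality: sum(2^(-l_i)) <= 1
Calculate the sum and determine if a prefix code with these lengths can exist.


Sum = 2^(-2) + 2^(-3) + 2^(-5) + 2^(-5) + 2^(-5) + 2^(-6) + 2^(-8) + 2^(-8)
    = 0.25 + 0.125 + 0.03125 + 0.03125 + 0.03125 + 0.015625 + 0.00390625 + 0.00390625
    = 126/256 = 0.4921875
Since 0.4921875 <= 1, Kraft's inequality IS satisfied.
A prefix code with these lengths CAN exist.

Kraft sum = 0.4921875. Satisfied.


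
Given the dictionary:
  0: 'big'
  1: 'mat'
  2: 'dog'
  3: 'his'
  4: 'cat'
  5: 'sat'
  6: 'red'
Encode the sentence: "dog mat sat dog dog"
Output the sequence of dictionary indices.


Look up each word in the dictionary:
  'dog' -> 2
  'mat' -> 1
  'sat' -> 5
  'dog' -> 2
  'dog' -> 2

Encoded: [2, 1, 5, 2, 2]


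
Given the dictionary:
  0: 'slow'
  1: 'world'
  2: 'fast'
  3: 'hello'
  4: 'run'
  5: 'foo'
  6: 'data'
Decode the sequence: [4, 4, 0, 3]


Look up each index in the dictionary:
  4 -> 'run'
  4 -> 'run'
  0 -> 'slow'
  3 -> 'hello'

Decoded: "run run slow hello"


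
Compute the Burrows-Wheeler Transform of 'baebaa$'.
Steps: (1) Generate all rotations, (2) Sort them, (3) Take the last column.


Rotations (sorted):
  0: $baebaa -> last char: a
  1: a$baeba -> last char: a
  2: aa$baeb -> last char: b
  3: aebaa$b -> last char: b
  4: baa$bae -> last char: e
  5: baebaa$ -> last char: $
  6: ebaa$ba -> last char: a


BWT = aabbe$a


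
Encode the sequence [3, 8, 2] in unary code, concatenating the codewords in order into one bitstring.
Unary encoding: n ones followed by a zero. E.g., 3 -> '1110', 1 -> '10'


Encode each number as n ones followed by a terminating 0:
  3 -> 1110 (4 bits)
  8 -> 111111110 (9 bits)
  2 -> 110 (3 bits)
Total length = 4 + 9 + 3 = 16 bits.

Unary([3, 8, 2]) = 1110111111110110 (16 bits)


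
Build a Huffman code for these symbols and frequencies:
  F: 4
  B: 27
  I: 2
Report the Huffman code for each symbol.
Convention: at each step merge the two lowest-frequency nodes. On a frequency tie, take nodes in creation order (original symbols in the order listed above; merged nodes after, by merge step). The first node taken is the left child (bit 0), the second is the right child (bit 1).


Huffman tree construction:
Step 1: Merge I(2) + F(4) = 6
Step 2: Merge (I+F)(6) + B(27) = 33
Read each symbol's code off the tree from the root (left child = 0, right child = 1).

Codes:
  F: 01 (length 2)
  B: 1 (length 1)
  I: 00 (length 2)
Average code length: 39/33 = 1.1818 bits/symbol


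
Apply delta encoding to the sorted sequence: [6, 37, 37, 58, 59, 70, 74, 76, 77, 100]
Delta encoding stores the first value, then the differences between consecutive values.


First value: 6
Deltas:
  37 - 6 = 31
  37 - 37 = 0
  58 - 37 = 21
  59 - 58 = 1
  70 - 59 = 11
  74 - 70 = 4
  76 - 74 = 2
  77 - 76 = 1
  100 - 77 = 23


Delta encoded: [6, 31, 0, 21, 1, 11, 4, 2, 1, 23]


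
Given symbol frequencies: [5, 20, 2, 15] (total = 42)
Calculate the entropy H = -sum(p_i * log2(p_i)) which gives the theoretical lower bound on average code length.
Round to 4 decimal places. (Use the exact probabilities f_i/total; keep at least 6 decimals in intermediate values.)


Per-symbol terms -p_i * log2(p_i) with p_i = f_i/42:
  p = 5/42 = 0.119048: log2(p) = -3.070389, -p*log2(p) = 0.365523
  p = 20/42 = 0.476190: log2(p) = -1.070389, -p*log2(p) = 0.509709
  p = 2/42 = 0.047619: log2(p) = -4.392317, -p*log2(p) = 0.209158
  p = 15/42 = 0.357143: log2(p) = -1.485427, -p*log2(p) = 0.530510
H = 0.365523 + 0.509709 + 0.209158 + 0.530510 = 1.614900

H = 1.6149 bits/symbol


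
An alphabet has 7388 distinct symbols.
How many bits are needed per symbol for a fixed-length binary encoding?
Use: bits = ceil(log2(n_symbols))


log2(7388) = 12.851
Bracket: 2^12 = 4096 < 7388 <= 2^13 = 8192
So ceil(log2(7388)) = 13

bits = ceil(log2(7388)) = ceil(12.851) = 13 bits


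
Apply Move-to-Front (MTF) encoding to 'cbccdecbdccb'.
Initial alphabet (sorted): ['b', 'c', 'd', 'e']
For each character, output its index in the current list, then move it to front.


MTF encoding:
'c': index 1 in ['b', 'c', 'd', 'e'] -> ['c', 'b', 'd', 'e']
'b': index 1 in ['c', 'b', 'd', 'e'] -> ['b', 'c', 'd', 'e']
'c': index 1 in ['b', 'c', 'd', 'e'] -> ['c', 'b', 'd', 'e']
'c': index 0 in ['c', 'b', 'd', 'e'] -> ['c', 'b', 'd', 'e']
'd': index 2 in ['c', 'b', 'd', 'e'] -> ['d', 'c', 'b', 'e']
'e': index 3 in ['d', 'c', 'b', 'e'] -> ['e', 'd', 'c', 'b']
'c': index 2 in ['e', 'd', 'c', 'b'] -> ['c', 'e', 'd', 'b']
'b': index 3 in ['c', 'e', 'd', 'b'] -> ['b', 'c', 'e', 'd']
'd': index 3 in ['b', 'c', 'e', 'd'] -> ['d', 'b', 'c', 'e']
'c': index 2 in ['d', 'b', 'c', 'e'] -> ['c', 'd', 'b', 'e']
'c': index 0 in ['c', 'd', 'b', 'e'] -> ['c', 'd', 'b', 'e']
'b': index 2 in ['c', 'd', 'b', 'e'] -> ['b', 'c', 'd', 'e']


Output: [1, 1, 1, 0, 2, 3, 2, 3, 3, 2, 0, 2]


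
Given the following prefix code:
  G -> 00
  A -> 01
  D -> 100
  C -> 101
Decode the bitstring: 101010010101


Decoding step by step:
Bits 101 -> C
Bits 01 -> A
Bits 00 -> G
Bits 101 -> C
Bits 01 -> A


Decoded message: CAGCA


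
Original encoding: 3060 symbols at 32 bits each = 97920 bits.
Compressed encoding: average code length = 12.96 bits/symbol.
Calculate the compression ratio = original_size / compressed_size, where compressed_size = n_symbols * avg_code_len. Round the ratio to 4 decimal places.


original_size = n_symbols * orig_bits = 3060 * 32 = 97920 bits
compressed_size = n_symbols * avg_code_len = 3060 * 12.96 = 39657.6 bits
ratio = original_size / compressed_size = 97920 / 39657.6 = 2.4691

Compression ratio = 2.4691


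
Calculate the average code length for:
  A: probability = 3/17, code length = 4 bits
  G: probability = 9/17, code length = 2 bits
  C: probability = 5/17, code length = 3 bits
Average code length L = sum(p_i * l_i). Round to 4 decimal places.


Weighted contributions p_i * l_i:
  A: (3/17) * 4 = 12/17
  G: (9/17) * 2 = 18/17
  C: (5/17) * 3 = 15/17
Sum = (12 + 18 + 15)/17 = 45/17

L = 45/17 = 2.6471 bits/symbol


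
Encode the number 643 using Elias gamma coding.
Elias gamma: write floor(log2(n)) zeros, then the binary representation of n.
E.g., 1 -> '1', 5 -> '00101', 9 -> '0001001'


num_bits = floor(log2(643)) + 1 = 10
leading_zeros = num_bits - 1 = 9
binary(643) = 1010000011

Elias gamma(643) = '000000000' + '1010000011' = 0000000001010000011 (19 bits)


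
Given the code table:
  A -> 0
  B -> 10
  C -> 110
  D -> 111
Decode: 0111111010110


Decoding:
0 -> A
111 -> D
111 -> D
0 -> A
10 -> B
110 -> C


Result: ADDABC


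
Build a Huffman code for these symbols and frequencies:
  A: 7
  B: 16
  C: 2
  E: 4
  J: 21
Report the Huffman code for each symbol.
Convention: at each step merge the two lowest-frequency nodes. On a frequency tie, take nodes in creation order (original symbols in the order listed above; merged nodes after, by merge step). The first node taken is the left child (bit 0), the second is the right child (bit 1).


Huffman tree construction:
Step 1: Merge C(2) + E(4) = 6
Step 2: Merge (C+E)(6) + A(7) = 13
Step 3: Merge ((C+E)+A)(13) + B(16) = 29
Step 4: Merge J(21) + (((C+E)+A)+B)(29) = 50
Read each symbol's code off the tree from the root (left child = 0, right child = 1).

Codes:
  A: 101 (length 3)
  B: 11 (length 2)
  C: 1000 (length 4)
  E: 1001 (length 4)
  J: 0 (length 1)
Average code length: 98/50 = 1.9600 bits/symbol


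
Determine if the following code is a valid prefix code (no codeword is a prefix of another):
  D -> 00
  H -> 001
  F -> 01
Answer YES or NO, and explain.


Checking each pair (does one codeword prefix another?):
  D='00' vs H='001': prefix -- VIOLATION

NO -- this is NOT a valid prefix code. D (00) is a prefix of H (001).


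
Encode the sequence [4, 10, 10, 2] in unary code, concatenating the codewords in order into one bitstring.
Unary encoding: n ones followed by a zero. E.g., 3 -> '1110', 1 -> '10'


Encode each number as n ones followed by a terminating 0:
  4 -> 11110 (5 bits)
  10 -> 11111111110 (11 bits)
  10 -> 11111111110 (11 bits)
  2 -> 110 (3 bits)
Total length = 5 + 11 + 11 + 3 = 30 bits.

Unary([4, 10, 10, 2]) = 111101111111111011111111110110 (30 bits)


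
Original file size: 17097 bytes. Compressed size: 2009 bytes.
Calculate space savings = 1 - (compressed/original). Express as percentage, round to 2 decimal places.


ratio = compressed/original = 2009/17097 = 0.117506
savings = 1 - ratio = 1 - 0.117506 = 0.882494
as a percentage: 0.882494 * 100 = 88.25%

Space savings = 1 - 2009/17097 = 88.25%


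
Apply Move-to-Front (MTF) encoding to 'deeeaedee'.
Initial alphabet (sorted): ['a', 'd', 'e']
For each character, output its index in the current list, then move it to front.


MTF encoding:
'd': index 1 in ['a', 'd', 'e'] -> ['d', 'a', 'e']
'e': index 2 in ['d', 'a', 'e'] -> ['e', 'd', 'a']
'e': index 0 in ['e', 'd', 'a'] -> ['e', 'd', 'a']
'e': index 0 in ['e', 'd', 'a'] -> ['e', 'd', 'a']
'a': index 2 in ['e', 'd', 'a'] -> ['a', 'e', 'd']
'e': index 1 in ['a', 'e', 'd'] -> ['e', 'a', 'd']
'd': index 2 in ['e', 'a', 'd'] -> ['d', 'e', 'a']
'e': index 1 in ['d', 'e', 'a'] -> ['e', 'd', 'a']
'e': index 0 in ['e', 'd', 'a'] -> ['e', 'd', 'a']


Output: [1, 2, 0, 0, 2, 1, 2, 1, 0]


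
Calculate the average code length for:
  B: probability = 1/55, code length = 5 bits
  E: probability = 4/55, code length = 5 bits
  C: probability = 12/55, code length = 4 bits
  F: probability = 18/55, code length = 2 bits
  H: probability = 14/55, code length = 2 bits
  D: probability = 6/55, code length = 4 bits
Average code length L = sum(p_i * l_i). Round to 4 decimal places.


Weighted contributions p_i * l_i:
  B: (1/55) * 5 = 5/55
  E: (4/55) * 5 = 20/55
  C: (12/55) * 4 = 48/55
  F: (18/55) * 2 = 36/55
  H: (14/55) * 2 = 28/55
  D: (6/55) * 4 = 24/55
Sum = (5 + 20 + 48 + 36 + 28 + 24)/55 = 161/55

L = 161/55 = 2.9273 bits/symbol


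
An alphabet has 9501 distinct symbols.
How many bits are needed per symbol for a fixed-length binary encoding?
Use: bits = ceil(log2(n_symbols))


log2(9501) = 13.2139
Bracket: 2^13 = 8192 < 9501 <= 2^14 = 16384
So ceil(log2(9501)) = 14

bits = ceil(log2(9501)) = ceil(13.2139) = 14 bits


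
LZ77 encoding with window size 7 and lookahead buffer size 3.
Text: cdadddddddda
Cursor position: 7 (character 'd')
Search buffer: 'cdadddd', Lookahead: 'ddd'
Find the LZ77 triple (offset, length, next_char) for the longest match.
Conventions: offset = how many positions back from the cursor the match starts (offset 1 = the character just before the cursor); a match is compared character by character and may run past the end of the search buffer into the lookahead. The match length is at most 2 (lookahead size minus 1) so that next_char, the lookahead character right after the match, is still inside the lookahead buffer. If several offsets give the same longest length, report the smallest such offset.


Try each offset into the search buffer:
  offset=1 (pos 6, char 'd'): match length 2
  offset=2 (pos 5, char 'd'): match length 2
  offset=3 (pos 4, char 'd'): match length 2
  offset=4 (pos 3, char 'd'): match length 2
  offset=5 (pos 2, char 'a'): match length 0
  offset=6 (pos 1, char 'd'): match length 1
  offset=7 (pos 0, char 'c'): match length 0
Longest match has length 2, found at offsets 1, 2, 3, 4; take the smallest, offset 1.
next_char = character at position 7 + 2 = 9 -> 'd'

Best match: offset=1, length=2 (matching 'dd' starting at position 6)
LZ77 triple: (1, 2, 'd')


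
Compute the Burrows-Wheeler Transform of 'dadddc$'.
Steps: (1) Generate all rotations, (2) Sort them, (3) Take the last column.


Rotations (sorted):
  0: $dadddc -> last char: c
  1: adddc$d -> last char: d
  2: c$daddd -> last char: d
  3: dadddc$ -> last char: $
  4: dc$dadd -> last char: d
  5: ddc$dad -> last char: d
  6: dddc$da -> last char: a


BWT = cdd$dda


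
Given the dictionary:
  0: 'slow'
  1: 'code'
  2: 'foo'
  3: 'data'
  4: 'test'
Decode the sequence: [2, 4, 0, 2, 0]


Look up each index in the dictionary:
  2 -> 'foo'
  4 -> 'test'
  0 -> 'slow'
  2 -> 'foo'
  0 -> 'slow'

Decoded: "foo test slow foo slow"


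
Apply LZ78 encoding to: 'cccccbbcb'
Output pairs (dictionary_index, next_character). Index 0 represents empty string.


LZ78 encoding steps:
Dictionary: {0: ''}
Step 1: w='' (idx 0), next='c' -> output (0, 'c'), add 'c' as idx 1
Step 2: w='c' (idx 1), next='c' -> output (1, 'c'), add 'cc' as idx 2
Step 3: w='cc' (idx 2), next='b' -> output (2, 'b'), add 'ccb' as idx 3
Step 4: w='' (idx 0), next='b' -> output (0, 'b'), add 'b' as idx 4
Step 5: w='c' (idx 1), next='b' -> output (1, 'b'), add 'cb' as idx 5


Encoded: [(0, 'c'), (1, 'c'), (2, 'b'), (0, 'b'), (1, 'b')]


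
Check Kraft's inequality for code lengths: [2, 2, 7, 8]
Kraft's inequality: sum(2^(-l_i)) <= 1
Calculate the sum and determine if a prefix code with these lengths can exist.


Sum = 2^(-2) + 2^(-2) + 2^(-7) + 2^(-8)
    = 0.25 + 0.25 + 0.0078125 + 0.00390625
    = 131/256 = 0.51171875
Since 0.51171875 <= 1, Kraft's inequality IS satisfied.
A prefix code with these lengths CAN exist.

Kraft sum = 0.51171875. Satisfied.


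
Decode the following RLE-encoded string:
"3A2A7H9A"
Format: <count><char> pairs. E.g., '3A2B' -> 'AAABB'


Expanding each <count><char> pair:
  3A -> 'AAA'
  2A -> 'AA'
  7H -> 'HHHHHHH'
  9A -> 'AAAAAAAAA'

Decoded = AAAAAHHHHHHHAAAAAAAAA


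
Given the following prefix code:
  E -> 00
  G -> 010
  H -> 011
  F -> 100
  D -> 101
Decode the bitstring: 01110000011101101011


Decoding step by step:
Bits 011 -> H
Bits 100 -> F
Bits 00 -> E
Bits 011 -> H
Bits 101 -> D
Bits 101 -> D
Bits 011 -> H


Decoded message: HFEHDDH


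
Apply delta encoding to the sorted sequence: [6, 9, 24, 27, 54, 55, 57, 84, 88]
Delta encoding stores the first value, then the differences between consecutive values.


First value: 6
Deltas:
  9 - 6 = 3
  24 - 9 = 15
  27 - 24 = 3
  54 - 27 = 27
  55 - 54 = 1
  57 - 55 = 2
  84 - 57 = 27
  88 - 84 = 4


Delta encoded: [6, 3, 15, 3, 27, 1, 2, 27, 4]


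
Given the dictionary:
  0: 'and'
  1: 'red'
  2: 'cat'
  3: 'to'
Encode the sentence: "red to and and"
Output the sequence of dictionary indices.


Look up each word in the dictionary:
  'red' -> 1
  'to' -> 3
  'and' -> 0
  'and' -> 0

Encoded: [1, 3, 0, 0]


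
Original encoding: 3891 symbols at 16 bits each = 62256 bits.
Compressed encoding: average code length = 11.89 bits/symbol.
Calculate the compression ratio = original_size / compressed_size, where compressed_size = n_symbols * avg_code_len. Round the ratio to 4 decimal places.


original_size = n_symbols * orig_bits = 3891 * 16 = 62256 bits
compressed_size = n_symbols * avg_code_len = 3891 * 11.89 = 46263.99 bits
ratio = original_size / compressed_size = 62256 / 46263.99 = 1.3457

Compression ratio = 1.3457


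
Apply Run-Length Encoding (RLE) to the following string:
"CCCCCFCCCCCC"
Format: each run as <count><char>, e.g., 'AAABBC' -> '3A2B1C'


Scanning runs left to right:
  i=0: run of 'C' x 5 -> '5C'
  i=5: run of 'F' x 1 -> '1F'
  i=6: run of 'C' x 6 -> '6C'

RLE = 5C1F6C


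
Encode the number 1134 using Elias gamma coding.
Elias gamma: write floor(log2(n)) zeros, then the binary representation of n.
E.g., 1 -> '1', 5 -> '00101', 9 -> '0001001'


num_bits = floor(log2(1134)) + 1 = 11
leading_zeros = num_bits - 1 = 10
binary(1134) = 10001101110

Elias gamma(1134) = '0000000000' + '10001101110' = 000000000010001101110 (21 bits)


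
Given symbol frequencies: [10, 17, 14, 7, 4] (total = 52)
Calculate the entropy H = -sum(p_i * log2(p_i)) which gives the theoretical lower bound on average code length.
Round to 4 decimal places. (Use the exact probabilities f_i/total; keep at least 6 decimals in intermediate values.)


Per-symbol terms -p_i * log2(p_i) with p_i = f_i/52:
  p = 10/52 = 0.192308: log2(p) = -2.378512, -p*log2(p) = 0.457406
  p = 17/52 = 0.326923: log2(p) = -1.612977, -p*log2(p) = 0.527319
  p = 14/52 = 0.269231: log2(p) = -1.893085, -p*log2(p) = 0.509677
  p = 7/52 = 0.134615: log2(p) = -2.893085, -p*log2(p) = 0.389454
  p = 4/52 = 0.076923: log2(p) = -3.700440, -p*log2(p) = 0.284649
H = 0.457406 + 0.527319 + 0.509677 + 0.389454 + 0.284649 = 2.168505

H = 2.1685 bits/symbol


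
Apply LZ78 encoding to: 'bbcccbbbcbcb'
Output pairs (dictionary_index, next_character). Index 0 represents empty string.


LZ78 encoding steps:
Dictionary: {0: ''}
Step 1: w='' (idx 0), next='b' -> output (0, 'b'), add 'b' as idx 1
Step 2: w='b' (idx 1), next='c' -> output (1, 'c'), add 'bc' as idx 2
Step 3: w='' (idx 0), next='c' -> output (0, 'c'), add 'c' as idx 3
Step 4: w='c' (idx 3), next='b' -> output (3, 'b'), add 'cb' as idx 4
Step 5: w='b' (idx 1), next='b' -> output (1, 'b'), add 'bb' as idx 5
Step 6: w='cb' (idx 4), next='c' -> output (4, 'c'), add 'cbc' as idx 6
Step 7: w='b' (idx 1), end of input -> output (1, '')


Encoded: [(0, 'b'), (1, 'c'), (0, 'c'), (3, 'b'), (1, 'b'), (4, 'c'), (1, '')]


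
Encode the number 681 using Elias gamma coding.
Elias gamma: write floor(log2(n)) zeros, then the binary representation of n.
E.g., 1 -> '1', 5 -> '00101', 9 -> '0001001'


num_bits = floor(log2(681)) + 1 = 10
leading_zeros = num_bits - 1 = 9
binary(681) = 1010101001

Elias gamma(681) = '000000000' + '1010101001' = 0000000001010101001 (19 bits)


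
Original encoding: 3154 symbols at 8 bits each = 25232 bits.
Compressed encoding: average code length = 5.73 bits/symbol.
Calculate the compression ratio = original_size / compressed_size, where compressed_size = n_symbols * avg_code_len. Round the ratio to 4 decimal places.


original_size = n_symbols * orig_bits = 3154 * 8 = 25232 bits
compressed_size = n_symbols * avg_code_len = 3154 * 5.73 = 18072.42 bits
ratio = original_size / compressed_size = 25232 / 18072.42 = 1.3962

Compression ratio = 1.3962


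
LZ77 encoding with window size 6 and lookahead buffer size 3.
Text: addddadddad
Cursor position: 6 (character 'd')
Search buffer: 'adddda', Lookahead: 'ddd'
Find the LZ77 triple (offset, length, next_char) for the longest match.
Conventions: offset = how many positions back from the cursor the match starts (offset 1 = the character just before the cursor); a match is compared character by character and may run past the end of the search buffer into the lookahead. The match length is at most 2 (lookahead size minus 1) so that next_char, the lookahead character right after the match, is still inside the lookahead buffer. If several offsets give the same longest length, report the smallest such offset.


Try each offset into the search buffer:
  offset=1 (pos 5, char 'a'): match length 0
  offset=2 (pos 4, char 'd'): match length 1
  offset=3 (pos 3, char 'd'): match length 2
  offset=4 (pos 2, char 'd'): match length 2
  offset=5 (pos 1, char 'd'): match length 2
  offset=6 (pos 0, char 'a'): match length 0
Longest match has length 2, found at offsets 3, 4, 5; take the smallest, offset 3.
next_char = character at position 6 + 2 = 8 -> 'd'

Best match: offset=3, length=2 (matching 'dd' starting at position 3)
LZ77 triple: (3, 2, 'd')


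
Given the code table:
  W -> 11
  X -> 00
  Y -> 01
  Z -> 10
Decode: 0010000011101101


Decoding:
00 -> X
10 -> Z
00 -> X
00 -> X
11 -> W
10 -> Z
11 -> W
01 -> Y


Result: XZXXWZWY


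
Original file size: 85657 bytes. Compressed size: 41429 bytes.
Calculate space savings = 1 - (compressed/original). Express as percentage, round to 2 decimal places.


ratio = compressed/original = 41429/85657 = 0.483662
savings = 1 - ratio = 1 - 0.483662 = 0.516338
as a percentage: 0.516338 * 100 = 51.63%

Space savings = 1 - 41429/85657 = 51.63%


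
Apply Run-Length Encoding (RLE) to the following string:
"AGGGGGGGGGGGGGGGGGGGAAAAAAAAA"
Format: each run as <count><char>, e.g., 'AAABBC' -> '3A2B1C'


Scanning runs left to right:
  i=0: run of 'A' x 1 -> '1A'
  i=1: run of 'G' x 19 -> '19G'
  i=20: run of 'A' x 9 -> '9A'

RLE = 1A19G9A


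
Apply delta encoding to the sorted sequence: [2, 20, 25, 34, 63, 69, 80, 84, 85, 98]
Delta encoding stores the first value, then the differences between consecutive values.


First value: 2
Deltas:
  20 - 2 = 18
  25 - 20 = 5
  34 - 25 = 9
  63 - 34 = 29
  69 - 63 = 6
  80 - 69 = 11
  84 - 80 = 4
  85 - 84 = 1
  98 - 85 = 13


Delta encoded: [2, 18, 5, 9, 29, 6, 11, 4, 1, 13]


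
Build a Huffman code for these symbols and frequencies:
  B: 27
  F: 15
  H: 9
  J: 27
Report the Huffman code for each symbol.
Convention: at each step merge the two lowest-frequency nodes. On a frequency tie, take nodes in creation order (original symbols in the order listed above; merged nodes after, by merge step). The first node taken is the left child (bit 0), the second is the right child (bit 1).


Huffman tree construction:
Step 1: Merge H(9) + F(15) = 24
Step 2: Merge (H+F)(24) + B(27) = 51
Step 3: Merge J(27) + ((H+F)+B)(51) = 78
Read each symbol's code off the tree from the root (left child = 0, right child = 1).

Codes:
  B: 11 (length 2)
  F: 101 (length 3)
  H: 100 (length 3)
  J: 0 (length 1)
Average code length: 153/78 = 1.9615 bits/symbol
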